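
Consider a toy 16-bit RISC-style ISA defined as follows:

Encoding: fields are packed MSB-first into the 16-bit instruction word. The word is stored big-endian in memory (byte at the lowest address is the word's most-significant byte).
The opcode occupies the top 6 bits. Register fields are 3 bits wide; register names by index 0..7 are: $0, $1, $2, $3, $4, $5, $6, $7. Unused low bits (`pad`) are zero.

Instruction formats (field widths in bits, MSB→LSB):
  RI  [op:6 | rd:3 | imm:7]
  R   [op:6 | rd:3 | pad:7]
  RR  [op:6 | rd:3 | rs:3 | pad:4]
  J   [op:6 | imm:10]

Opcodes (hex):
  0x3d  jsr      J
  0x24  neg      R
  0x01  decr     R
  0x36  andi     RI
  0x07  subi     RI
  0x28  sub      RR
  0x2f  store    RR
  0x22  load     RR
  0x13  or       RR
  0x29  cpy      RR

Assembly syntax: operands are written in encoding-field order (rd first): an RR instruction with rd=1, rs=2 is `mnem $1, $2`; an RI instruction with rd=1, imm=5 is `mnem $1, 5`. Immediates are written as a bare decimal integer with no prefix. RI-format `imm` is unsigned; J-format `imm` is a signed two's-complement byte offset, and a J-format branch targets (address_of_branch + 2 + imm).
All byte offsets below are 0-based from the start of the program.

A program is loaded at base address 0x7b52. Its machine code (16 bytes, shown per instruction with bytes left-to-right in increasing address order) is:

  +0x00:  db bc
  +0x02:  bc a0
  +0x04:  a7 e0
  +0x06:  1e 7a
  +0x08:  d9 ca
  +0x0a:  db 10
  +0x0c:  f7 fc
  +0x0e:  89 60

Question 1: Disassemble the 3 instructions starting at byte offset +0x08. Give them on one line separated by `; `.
[08] d9 ca → 0xd9ca
  opcode bits[15:10]=0x36: andi/RI
  [9:7] rd=3 = $3
  [6:0] imm=74 = 74
[0a] db 10 → 0xdb10
  opcode bits[15:10]=0x36: andi/RI
  [9:7] rd=6 = $6
  [6:0] imm=16 = 16
[0c] f7 fc → 0xf7fc
  opcode bits[15:10]=0x3d: jsr/J
  [9:0] imm=1020 (s10→-4) = -4

andi $3, 74; andi $6, 16; jsr -4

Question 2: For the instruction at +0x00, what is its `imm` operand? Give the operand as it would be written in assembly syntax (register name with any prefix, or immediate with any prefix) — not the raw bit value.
60

@+00  big-endian(db bc) = 0xdbbc
  opcode bits[15:10]=0x36: andi/RI
  [9:7] rd=7 = $7
  [6:0] imm=60 = 60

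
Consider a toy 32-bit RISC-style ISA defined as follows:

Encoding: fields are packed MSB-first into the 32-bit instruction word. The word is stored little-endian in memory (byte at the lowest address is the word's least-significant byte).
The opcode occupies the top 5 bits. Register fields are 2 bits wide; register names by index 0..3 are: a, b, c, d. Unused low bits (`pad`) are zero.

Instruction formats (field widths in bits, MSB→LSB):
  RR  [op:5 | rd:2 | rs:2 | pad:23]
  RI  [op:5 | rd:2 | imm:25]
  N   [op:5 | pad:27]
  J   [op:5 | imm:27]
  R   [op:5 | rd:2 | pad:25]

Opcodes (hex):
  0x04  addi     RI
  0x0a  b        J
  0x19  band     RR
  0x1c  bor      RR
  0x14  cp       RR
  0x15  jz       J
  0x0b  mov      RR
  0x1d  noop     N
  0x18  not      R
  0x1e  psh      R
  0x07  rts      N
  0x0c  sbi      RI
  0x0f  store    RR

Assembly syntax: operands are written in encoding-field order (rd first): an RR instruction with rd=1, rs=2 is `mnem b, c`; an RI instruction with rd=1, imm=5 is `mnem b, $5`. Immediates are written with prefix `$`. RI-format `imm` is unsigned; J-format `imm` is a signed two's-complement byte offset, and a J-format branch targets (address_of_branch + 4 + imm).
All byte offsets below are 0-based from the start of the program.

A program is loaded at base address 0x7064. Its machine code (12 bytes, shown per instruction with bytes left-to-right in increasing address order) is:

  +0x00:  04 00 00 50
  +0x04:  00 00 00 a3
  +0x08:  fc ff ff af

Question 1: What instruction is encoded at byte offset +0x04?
cp b, c

[04] 00 00 00 a3 → 0xa3000000
  opcode bits[31:27]=0x14: cp/RR
  rd@[26:25]=0x1 ⇒ b
  rs@[24:23]=0x2 ⇒ c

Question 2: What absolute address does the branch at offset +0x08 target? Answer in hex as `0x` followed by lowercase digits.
0x706c

[08] fc ff ff af → 0xaffffffc
  top 5b → 0x15 → jz [J]
  imm@[26:0]=0x7fffffc (s27→-4) ⇒ $-4
  target = base 0x7064 + off 0x08 + 4 + imm -4 = 0x706c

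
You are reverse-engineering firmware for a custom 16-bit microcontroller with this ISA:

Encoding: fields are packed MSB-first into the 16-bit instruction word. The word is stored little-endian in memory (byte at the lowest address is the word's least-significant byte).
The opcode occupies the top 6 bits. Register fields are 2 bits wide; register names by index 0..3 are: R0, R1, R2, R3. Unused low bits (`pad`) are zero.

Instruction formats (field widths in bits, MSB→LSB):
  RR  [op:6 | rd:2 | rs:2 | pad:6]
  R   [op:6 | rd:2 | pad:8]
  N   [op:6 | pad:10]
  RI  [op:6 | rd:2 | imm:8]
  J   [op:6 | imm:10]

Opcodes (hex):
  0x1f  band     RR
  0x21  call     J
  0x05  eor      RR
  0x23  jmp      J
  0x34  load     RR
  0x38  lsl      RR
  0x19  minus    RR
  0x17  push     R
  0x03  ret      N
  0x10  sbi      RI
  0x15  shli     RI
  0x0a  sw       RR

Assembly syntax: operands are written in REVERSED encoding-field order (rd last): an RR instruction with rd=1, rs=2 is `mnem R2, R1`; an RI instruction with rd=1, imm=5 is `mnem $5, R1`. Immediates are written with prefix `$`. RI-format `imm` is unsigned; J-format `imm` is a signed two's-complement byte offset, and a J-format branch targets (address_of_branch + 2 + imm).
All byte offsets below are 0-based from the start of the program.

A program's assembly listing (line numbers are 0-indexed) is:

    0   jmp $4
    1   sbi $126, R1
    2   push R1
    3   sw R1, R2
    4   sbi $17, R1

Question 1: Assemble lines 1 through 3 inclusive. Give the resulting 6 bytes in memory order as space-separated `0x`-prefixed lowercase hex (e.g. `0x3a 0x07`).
line 1 (sbi): pack op=0x10:6|rd=1:2|imm=126:8 = 0x417e; little→ 7e 41
line 2 (push): pack op=0x17:6|rd=1:2|pad=0:8 = 0x5d00; little→ 00 5d
line 3 (sw): pack op=0xa:6|rd=2:2|rs=1:2|pad=0:6 = 0x2a40; little→ 40 2a

0x7e 0x41 0x00 0x5d 0x40 0x2a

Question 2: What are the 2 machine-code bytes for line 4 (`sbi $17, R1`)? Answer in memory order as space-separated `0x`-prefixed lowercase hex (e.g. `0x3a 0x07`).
line 4 (sbi): pack op=0x10:6|rd=1:2|imm=17:8 = 0x4111; little→ 11 41

0x11 0x41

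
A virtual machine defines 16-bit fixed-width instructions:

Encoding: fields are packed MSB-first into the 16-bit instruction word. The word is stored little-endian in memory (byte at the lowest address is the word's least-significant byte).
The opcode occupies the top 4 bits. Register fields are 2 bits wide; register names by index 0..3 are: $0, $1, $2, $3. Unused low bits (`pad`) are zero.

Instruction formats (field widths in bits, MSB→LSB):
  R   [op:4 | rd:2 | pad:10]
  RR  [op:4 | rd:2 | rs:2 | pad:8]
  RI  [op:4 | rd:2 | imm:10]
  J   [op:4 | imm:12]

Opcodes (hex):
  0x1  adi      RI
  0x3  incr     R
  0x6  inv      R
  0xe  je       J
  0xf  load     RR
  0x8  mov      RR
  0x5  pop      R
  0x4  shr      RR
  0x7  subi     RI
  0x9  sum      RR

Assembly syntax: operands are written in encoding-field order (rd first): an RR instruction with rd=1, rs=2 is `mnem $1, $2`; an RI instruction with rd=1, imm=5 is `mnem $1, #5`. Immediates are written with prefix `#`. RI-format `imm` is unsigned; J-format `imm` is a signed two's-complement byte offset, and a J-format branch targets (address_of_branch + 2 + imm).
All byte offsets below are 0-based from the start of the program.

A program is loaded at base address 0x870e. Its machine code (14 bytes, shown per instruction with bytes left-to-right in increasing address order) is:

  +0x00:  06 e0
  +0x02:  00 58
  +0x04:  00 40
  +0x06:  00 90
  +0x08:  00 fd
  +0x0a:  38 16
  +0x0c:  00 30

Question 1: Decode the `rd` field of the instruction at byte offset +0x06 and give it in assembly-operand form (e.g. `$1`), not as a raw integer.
$0

off 0x06: read 00 90 as little → 0x9000
  top 4b → 0x9 → sum [RR]
  rd@[11:10]=0x0 ⇒ $0
  rs@[9:8]=0x0 ⇒ $0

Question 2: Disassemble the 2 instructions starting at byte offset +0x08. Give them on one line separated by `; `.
off 0x08: read 00 fd as little → 0xfd00
  op=0xfd00>>12=0xf ⇒ load (RR)
  rd: (w>>10)&0x3=0x3 → $3
  rs: (w>>8)&0x3=0x1 → $1
off 0x0a: read 38 16 as little → 0x1638
  op=0x1638>>12=0x1 ⇒ adi (RI)
  rd: (w>>10)&0x3=0x1 → $1
  imm: (w>>0)&0x3ff=0x238 → #568

load $3, $1; adi $1, #568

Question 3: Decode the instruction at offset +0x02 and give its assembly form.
[02] 00 58 → 0x5800
  opcode bits[15:12]=0x5: pop/R
  rd: (w>>10)&0x3=0x2 → $2

pop $2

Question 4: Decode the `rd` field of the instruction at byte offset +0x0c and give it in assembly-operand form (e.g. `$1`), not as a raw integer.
[0c] 00 30 → 0x3000
  opcode bits[15:12]=0x3: incr/R
  [11:10] rd=0 = $0

$0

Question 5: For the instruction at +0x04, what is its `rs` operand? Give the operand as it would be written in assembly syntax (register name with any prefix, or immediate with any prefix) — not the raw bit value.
$0

[04] 00 40 → 0x4000
  opcode bits[15:12]=0x4: shr/RR
  rd@[11:10]=0x0 ⇒ $0
  rs@[9:8]=0x0 ⇒ $0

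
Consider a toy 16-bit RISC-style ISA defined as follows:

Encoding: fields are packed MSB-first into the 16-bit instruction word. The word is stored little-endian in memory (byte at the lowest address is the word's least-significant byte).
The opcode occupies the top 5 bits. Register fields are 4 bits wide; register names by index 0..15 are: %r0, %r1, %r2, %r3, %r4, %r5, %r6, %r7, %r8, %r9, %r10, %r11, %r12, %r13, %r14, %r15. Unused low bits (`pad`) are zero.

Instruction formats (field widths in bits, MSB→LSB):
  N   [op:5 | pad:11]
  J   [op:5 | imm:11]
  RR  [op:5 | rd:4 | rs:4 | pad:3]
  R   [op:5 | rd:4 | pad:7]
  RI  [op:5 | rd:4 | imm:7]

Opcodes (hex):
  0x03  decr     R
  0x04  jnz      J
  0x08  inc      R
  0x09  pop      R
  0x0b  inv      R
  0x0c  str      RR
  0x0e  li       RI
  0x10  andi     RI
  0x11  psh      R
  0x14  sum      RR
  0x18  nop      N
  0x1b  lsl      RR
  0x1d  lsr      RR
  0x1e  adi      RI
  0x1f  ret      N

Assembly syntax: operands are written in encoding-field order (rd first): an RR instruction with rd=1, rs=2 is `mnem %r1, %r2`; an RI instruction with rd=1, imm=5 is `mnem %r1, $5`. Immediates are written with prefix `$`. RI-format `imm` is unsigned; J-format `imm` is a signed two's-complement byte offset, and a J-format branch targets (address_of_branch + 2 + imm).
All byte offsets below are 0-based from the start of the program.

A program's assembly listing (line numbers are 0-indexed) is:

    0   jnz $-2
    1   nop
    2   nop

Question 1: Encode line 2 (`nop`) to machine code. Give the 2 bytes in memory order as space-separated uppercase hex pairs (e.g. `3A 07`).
00 C0

line 2 (nop): pack op=0x18:5|pad=0:11 = 0xc000; little→ 00 c0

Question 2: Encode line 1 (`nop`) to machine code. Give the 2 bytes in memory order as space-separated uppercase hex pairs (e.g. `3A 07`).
L1: nop op=0x18:5|pad=0:11 ⇒ 0xc000 ⇒ little 00 c0

00 C0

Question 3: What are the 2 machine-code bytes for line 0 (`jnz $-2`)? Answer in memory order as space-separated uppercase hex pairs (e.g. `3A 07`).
FE 27

line 0 (jnz): pack op=0x4:5|imm=-2:11 = 0x27fe; little→ fe 27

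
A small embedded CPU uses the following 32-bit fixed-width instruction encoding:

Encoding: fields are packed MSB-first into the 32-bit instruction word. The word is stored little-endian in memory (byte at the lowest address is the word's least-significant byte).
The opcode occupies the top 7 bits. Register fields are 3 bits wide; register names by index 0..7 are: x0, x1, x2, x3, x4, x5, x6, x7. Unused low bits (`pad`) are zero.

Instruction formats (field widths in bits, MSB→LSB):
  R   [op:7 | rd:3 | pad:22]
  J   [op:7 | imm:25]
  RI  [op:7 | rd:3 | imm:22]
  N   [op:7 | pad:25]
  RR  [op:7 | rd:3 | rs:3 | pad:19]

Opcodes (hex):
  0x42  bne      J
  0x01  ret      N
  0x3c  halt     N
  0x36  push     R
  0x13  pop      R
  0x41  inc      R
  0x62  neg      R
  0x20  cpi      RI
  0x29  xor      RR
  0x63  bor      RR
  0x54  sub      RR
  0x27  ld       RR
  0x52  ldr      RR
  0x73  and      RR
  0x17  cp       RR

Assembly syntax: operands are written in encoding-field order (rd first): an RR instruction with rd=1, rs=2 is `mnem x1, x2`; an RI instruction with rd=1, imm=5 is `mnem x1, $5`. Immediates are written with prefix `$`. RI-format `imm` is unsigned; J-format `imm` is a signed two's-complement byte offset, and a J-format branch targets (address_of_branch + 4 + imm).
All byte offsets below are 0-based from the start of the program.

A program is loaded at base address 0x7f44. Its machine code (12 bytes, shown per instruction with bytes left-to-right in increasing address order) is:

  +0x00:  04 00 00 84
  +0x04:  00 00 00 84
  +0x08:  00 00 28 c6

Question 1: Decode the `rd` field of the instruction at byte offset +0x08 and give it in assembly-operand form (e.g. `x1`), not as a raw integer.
@+08  little-endian(00 00 28 c6) = 0xc6280000
  op=0xc6280000>>25=0x63 ⇒ bor (RR)
  rd@[24:22]=0x0 ⇒ x0
  rs@[21:19]=0x5 ⇒ x5

x0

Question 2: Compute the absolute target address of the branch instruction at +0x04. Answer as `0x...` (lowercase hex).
0x7f4c

[04] 00 00 00 84 → 0x84000000
  op=0x84000000>>25=0x42 ⇒ bne (J)
  imm: (w>>0)&0x1ffffff=0x0 → $0
  target = base 0x7f44 + off 0x04 + 4 + imm 0 = 0x7f4c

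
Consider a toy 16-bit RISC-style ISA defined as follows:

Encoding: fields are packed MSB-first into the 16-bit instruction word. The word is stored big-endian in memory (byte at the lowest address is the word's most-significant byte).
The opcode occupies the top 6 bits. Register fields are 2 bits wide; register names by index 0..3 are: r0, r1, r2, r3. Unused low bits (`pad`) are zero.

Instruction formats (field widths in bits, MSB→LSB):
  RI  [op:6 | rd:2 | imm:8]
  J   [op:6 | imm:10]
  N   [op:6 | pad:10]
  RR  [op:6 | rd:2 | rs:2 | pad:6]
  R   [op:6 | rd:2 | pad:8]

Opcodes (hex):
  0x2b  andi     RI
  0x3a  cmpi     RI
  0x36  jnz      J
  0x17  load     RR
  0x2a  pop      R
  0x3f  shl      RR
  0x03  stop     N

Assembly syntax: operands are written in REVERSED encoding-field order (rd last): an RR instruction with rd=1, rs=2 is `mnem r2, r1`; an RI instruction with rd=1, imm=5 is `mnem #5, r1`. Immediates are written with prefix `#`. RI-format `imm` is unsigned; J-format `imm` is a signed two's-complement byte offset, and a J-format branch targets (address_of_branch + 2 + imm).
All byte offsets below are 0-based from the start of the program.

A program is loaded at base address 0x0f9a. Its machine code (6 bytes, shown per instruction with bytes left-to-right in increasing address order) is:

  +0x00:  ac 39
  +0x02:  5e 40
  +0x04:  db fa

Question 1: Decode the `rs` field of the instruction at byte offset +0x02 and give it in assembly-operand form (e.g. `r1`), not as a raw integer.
+0x02: 5e 40 ⇒ word 0x5e40 (big)
  op=0x5e40>>10=0x17 ⇒ load (RR)
  rd: (w>>8)&0x3=0x2 → r2
  rs: (w>>6)&0x3=0x1 → r1

r1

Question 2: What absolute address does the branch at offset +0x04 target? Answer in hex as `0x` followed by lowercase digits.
0x0f9a

@+04  big-endian(db fa) = 0xdbfa
  top 6b → 0x36 → jnz [J]
  imm: (w>>0)&0x3ff=0x3fa (s10→-6) → #-6
  target = base 0x0f9a + off 0x04 + 2 + imm -6 = 0x0f9a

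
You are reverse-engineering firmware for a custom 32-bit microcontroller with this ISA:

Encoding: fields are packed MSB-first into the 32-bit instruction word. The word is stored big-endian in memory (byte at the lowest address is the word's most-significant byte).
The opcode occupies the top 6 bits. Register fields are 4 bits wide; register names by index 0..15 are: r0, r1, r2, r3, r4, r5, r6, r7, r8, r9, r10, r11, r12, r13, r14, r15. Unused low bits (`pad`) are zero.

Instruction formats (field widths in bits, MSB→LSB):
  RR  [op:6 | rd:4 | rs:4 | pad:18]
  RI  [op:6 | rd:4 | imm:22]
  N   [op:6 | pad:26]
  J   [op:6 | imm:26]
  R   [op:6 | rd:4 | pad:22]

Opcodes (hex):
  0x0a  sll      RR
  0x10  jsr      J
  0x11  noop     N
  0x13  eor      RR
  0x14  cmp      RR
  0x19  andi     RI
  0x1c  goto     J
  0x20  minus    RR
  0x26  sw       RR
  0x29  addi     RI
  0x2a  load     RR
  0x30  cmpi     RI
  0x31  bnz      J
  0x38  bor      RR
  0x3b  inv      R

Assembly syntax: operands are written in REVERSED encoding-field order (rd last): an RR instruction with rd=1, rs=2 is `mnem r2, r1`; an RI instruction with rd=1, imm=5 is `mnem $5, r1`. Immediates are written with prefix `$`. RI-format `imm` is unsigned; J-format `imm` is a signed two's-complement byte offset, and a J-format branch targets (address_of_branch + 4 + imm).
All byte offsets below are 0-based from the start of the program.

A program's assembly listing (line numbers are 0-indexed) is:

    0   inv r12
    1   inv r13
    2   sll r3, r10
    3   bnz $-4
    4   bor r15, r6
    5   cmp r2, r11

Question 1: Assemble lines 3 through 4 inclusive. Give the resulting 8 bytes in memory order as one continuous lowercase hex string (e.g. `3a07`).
line 3 (bnz): pack op=0x31:6|imm=-4:26 = 0xc7fffffc; big→ c7 ff ff fc
line 4 (bor): pack op=0x38:6|rd=6:4|rs=15:4|pad=0:18 = 0xe1bc0000; big→ e1 bc 00 00

c7fffffce1bc0000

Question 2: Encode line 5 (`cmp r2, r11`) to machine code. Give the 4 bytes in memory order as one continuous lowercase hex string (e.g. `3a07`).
5. cmp fields op=0x14:6|rd=11:4|rs=2:4|pad=0:18 → word 52c80000h → 52 c8 00 00

52c80000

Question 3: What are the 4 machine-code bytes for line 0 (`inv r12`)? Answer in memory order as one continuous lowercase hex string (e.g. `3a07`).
ef000000

0. inv fields op=0x3b:6|rd=12:4|pad=0:22 → word ef000000h → ef 00 00 00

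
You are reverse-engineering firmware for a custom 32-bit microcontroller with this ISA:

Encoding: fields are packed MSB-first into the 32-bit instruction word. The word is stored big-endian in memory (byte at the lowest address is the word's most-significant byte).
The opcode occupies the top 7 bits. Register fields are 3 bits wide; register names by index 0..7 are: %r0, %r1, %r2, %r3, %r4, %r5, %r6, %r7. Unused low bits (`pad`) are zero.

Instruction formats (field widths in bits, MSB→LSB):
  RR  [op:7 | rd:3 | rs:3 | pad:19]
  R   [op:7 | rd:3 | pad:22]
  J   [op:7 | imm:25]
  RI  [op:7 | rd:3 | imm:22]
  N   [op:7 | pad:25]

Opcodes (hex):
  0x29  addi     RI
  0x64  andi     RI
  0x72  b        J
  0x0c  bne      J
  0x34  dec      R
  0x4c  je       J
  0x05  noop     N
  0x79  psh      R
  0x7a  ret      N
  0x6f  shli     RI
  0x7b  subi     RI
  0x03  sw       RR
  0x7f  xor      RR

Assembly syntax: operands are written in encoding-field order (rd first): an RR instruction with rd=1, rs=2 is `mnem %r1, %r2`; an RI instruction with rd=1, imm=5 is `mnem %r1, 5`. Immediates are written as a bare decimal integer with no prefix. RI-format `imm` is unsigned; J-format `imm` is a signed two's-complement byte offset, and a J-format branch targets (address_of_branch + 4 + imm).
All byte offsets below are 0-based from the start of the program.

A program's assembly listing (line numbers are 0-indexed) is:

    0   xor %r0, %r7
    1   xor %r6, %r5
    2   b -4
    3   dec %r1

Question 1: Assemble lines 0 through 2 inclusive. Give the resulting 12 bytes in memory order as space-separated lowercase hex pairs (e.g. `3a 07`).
line 0 (xor): pack op=0x7f:7|rd=0:3|rs=7:3|pad=0:19 = 0xfe380000; big→ fe 38 00 00
line 1 (xor): pack op=0x7f:7|rd=6:3|rs=5:3|pad=0:19 = 0xffa80000; big→ ff a8 00 00
line 2 (b): pack op=0x72:7|imm=-4:25 = 0xe5fffffc; big→ e5 ff ff fc

fe 38 00 00 ff a8 00 00 e5 ff ff fc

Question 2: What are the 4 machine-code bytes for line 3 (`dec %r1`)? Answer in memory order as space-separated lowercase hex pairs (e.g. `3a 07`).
68 40 00 00

line 3 (dec): pack op=0x34:7|rd=1:3|pad=0:22 = 0x68400000; big→ 68 40 00 00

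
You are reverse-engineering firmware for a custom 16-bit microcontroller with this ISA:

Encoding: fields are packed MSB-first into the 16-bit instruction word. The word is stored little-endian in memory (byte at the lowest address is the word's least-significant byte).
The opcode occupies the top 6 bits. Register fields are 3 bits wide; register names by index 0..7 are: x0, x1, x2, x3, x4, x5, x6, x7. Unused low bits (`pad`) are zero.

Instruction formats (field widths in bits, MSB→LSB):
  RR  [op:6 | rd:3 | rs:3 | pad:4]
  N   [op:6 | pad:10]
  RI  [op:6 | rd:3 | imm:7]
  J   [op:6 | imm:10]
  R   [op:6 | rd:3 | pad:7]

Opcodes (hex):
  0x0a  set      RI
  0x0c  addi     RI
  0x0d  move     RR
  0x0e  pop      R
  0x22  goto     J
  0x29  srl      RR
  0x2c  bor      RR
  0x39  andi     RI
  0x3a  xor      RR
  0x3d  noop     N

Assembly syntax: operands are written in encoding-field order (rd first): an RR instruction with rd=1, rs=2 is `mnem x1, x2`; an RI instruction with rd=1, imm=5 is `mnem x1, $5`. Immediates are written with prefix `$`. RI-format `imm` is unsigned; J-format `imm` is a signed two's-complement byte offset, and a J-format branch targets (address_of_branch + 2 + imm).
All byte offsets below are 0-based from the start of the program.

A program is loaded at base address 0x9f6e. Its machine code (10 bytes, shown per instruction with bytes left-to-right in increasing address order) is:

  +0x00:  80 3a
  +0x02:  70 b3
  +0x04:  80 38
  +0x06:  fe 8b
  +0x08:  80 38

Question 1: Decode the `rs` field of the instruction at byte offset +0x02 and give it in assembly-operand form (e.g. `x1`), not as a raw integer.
x7

+0x02: 70 b3 ⇒ word 0xb370 (little)
  op=0xb370>>10=0x2c ⇒ bor (RR)
  [9:7] rd=6 = x6
  [6:4] rs=7 = x7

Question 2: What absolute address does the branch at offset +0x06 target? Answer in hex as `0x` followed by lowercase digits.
+0x06: fe 8b ⇒ word 0x8bfe (little)
  op=0x8bfe>>10=0x22 ⇒ goto (J)
  [9:0] imm=1022 (s10→-2) = $-2
  target = base 0x9f6e + off 0x06 + 2 + imm -2 = 0x9f74

0x9f74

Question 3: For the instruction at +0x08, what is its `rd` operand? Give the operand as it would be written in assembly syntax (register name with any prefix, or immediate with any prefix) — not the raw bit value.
x1

@+08  little-endian(80 38) = 0x3880
  op=0x3880>>10=0xe ⇒ pop (R)
  rd@[9:7]=0x1 ⇒ x1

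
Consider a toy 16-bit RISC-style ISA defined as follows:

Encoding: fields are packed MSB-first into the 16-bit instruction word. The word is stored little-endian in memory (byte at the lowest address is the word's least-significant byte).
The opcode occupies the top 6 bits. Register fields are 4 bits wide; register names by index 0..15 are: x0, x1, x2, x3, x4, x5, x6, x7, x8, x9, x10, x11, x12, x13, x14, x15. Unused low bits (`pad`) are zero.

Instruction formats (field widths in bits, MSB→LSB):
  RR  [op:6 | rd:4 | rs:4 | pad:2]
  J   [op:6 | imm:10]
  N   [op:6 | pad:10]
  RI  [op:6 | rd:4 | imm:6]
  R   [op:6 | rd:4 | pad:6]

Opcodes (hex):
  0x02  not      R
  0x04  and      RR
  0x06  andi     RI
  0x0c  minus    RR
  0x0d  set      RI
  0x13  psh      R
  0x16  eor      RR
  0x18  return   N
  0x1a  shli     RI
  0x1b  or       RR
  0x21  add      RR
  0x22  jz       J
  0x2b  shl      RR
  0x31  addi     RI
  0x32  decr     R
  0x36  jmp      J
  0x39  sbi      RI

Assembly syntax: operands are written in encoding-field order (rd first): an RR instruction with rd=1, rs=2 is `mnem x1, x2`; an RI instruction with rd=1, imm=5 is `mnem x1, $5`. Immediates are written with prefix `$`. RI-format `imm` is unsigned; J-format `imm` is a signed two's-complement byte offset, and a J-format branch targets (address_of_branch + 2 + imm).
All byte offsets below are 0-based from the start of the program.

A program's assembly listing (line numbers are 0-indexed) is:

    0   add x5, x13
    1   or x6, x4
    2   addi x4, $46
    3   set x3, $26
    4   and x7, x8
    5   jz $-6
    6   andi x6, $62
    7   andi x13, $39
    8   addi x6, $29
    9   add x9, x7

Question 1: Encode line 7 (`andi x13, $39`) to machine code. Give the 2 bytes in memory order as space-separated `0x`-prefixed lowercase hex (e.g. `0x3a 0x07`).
0x67 0x1b

line 7 (andi): pack op=0x6:6|rd=13:4|imm=39:6 = 0x1b67; little→ 67 1b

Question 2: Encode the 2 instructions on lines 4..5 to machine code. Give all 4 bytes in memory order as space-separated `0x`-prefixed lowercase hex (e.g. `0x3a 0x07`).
4. and fields op=0x4:6|rd=7:4|rs=8:4|pad=0:2 → word 11e0h → e0 11
5. jz fields op=0x22:6|imm=-6:10 → word 8bfah → fa 8b

0xe0 0x11 0xfa 0x8b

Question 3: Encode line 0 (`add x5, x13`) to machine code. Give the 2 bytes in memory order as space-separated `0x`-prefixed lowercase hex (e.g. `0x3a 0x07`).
0x74 0x85

L0: add op=0x21:6|rd=5:4|rs=13:4|pad=0:2 ⇒ 0x8574 ⇒ little 74 85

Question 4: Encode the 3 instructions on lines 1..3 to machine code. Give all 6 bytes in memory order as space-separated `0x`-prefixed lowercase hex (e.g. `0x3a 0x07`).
line 1 (or): pack op=0x1b:6|rd=6:4|rs=4:4|pad=0:2 = 0x6d90; little→ 90 6d
line 2 (addi): pack op=0x31:6|rd=4:4|imm=46:6 = 0xc52e; little→ 2e c5
line 3 (set): pack op=0xd:6|rd=3:4|imm=26:6 = 0x34da; little→ da 34

0x90 0x6d 0x2e 0xc5 0xda 0x34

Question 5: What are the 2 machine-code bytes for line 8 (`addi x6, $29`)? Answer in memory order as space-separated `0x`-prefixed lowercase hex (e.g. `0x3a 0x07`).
0x9d 0xc5

8. addi fields op=0x31:6|rd=6:4|imm=29:6 → word c59dh → 9d c5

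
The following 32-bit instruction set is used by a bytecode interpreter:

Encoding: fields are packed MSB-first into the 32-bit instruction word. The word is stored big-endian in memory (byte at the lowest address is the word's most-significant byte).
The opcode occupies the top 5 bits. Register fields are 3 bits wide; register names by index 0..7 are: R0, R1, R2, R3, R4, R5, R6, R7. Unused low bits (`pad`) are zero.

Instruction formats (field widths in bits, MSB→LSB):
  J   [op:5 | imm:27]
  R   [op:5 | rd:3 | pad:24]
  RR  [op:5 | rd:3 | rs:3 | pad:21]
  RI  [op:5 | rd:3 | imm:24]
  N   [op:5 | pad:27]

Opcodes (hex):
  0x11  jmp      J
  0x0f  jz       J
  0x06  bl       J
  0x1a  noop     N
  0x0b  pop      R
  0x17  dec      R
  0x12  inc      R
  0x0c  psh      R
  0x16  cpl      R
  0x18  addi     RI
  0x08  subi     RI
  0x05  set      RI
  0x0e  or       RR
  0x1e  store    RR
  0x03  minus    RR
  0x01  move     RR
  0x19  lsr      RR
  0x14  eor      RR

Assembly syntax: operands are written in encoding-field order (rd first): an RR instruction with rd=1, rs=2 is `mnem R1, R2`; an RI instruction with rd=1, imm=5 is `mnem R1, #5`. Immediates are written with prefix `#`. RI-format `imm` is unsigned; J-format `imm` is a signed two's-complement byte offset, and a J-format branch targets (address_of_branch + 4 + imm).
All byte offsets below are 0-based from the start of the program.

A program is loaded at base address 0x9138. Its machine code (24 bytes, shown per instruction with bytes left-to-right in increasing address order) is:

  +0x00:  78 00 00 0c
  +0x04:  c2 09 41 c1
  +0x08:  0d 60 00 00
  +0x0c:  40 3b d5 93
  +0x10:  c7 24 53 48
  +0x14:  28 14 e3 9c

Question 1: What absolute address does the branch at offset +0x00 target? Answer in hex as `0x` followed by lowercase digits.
[00] 78 00 00 0c → 0x7800000c
  opcode bits[31:27]=0xf: jz/J
  imm@[26:0]=0xc ⇒ #12
  target = base 0x9138 + off 0x00 + 4 + imm 12 = 0x9148

0x9148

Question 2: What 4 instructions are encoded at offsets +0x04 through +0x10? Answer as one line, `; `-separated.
+0x04: c2 09 41 c1 ⇒ word 0xc20941c1 (big)
  op=0xc20941c1>>27=0x18 ⇒ addi (RI)
  [26:24] rd=2 = R2
  [23:0] imm=606657 = #606657
+0x08: 0d 60 00 00 ⇒ word 0x0d600000 (big)
  op=0x0d600000>>27=0x1 ⇒ move (RR)
  [26:24] rd=5 = R5
  [23:21] rs=3 = R3
+0x0c: 40 3b d5 93 ⇒ word 0x403bd593 (big)
  op=0x403bd593>>27=0x8 ⇒ subi (RI)
  [26:24] rd=0 = R0
  [23:0] imm=3921299 = #3921299
+0x10: c7 24 53 48 ⇒ word 0xc7245348 (big)
  op=0xc7245348>>27=0x18 ⇒ addi (RI)
  [26:24] rd=7 = R7
  [23:0] imm=2380616 = #2380616

addi R2, #606657; move R5, R3; subi R0, #3921299; addi R7, #2380616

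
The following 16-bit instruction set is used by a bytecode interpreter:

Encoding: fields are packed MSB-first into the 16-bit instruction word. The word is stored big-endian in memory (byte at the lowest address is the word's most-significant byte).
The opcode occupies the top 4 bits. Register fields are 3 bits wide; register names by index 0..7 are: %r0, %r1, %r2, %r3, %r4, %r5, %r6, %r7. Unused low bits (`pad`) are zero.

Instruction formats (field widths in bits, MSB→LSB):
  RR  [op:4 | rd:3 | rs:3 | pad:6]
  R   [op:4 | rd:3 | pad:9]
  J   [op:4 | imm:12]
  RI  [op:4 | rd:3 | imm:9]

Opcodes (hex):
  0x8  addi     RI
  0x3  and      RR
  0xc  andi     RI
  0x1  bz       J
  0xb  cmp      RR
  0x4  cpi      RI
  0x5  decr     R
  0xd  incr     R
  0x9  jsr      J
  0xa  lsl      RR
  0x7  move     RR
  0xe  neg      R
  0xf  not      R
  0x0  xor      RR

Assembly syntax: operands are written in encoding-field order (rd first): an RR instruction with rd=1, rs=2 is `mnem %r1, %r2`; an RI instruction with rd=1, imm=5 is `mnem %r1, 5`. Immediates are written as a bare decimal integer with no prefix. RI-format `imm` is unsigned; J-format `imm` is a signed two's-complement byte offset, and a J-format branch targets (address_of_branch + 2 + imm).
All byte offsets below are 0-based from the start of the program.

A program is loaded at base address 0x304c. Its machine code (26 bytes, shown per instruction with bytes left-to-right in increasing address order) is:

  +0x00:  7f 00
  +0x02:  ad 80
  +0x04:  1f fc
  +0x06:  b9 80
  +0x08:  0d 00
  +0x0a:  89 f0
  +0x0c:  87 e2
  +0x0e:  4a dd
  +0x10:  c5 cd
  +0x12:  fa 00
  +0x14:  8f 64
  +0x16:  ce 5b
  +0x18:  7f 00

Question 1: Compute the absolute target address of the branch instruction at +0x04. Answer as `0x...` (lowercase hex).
[04] 1f fc → 0x1ffc
  opcode bits[15:12]=0x1: bz/J
  imm@[11:0]=0xffc (s12→-4) ⇒ -4
  target = base 0x304c + off 0x04 + 2 + imm -4 = 0x304e

0x304e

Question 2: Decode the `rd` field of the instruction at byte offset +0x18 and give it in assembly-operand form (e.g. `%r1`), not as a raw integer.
+0x18: 7f 00 ⇒ word 0x7f00 (big)
  opcode bits[15:12]=0x7: move/RR
  rd: (w>>9)&0x7=0x7 → %r7
  rs: (w>>6)&0x7=0x4 → %r4

%r7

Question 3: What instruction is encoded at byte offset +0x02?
@+02  big-endian(ad 80) = 0xad80
  top 4b → 0xa → lsl [RR]
  [11:9] rd=6 = %r6
  [8:6] rs=6 = %r6

lsl %r6, %r6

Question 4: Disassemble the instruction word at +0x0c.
addi %r3, 482

@+0c  big-endian(87 e2) = 0x87e2
  opcode bits[15:12]=0x8: addi/RI
  rd@[11:9]=0x3 ⇒ %r3
  imm@[8:0]=0x1e2 ⇒ 482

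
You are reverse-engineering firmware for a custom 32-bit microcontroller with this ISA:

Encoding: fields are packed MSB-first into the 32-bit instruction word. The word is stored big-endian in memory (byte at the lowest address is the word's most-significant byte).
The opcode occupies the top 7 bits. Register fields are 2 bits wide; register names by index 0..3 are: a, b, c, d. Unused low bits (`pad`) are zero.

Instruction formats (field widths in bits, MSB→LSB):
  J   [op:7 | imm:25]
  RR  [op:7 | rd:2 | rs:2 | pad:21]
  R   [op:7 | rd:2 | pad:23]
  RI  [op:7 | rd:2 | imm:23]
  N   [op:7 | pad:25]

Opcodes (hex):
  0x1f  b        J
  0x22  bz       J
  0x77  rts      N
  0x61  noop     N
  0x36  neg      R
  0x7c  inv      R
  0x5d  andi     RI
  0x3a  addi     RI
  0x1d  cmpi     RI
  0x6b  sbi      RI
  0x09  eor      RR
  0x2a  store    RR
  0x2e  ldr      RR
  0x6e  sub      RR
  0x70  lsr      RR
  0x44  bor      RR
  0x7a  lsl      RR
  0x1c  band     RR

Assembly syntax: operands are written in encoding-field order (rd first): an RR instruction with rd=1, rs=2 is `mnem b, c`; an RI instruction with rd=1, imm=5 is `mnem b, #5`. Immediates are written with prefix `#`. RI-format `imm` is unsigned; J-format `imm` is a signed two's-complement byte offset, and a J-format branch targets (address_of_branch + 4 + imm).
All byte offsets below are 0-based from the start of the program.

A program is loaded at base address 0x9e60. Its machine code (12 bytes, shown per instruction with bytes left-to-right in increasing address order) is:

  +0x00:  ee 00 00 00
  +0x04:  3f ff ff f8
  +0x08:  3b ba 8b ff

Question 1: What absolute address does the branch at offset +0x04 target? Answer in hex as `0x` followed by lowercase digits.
0x9e60

@+04  big-endian(3f ff ff f8) = 0x3ffffff8
  opcode bits[31:25]=0x1f: b/J
  imm: (w>>0)&0x1ffffff=0x1fffff8 (s25→-8) → #-8
  target = base 0x9e60 + off 0x04 + 4 + imm -8 = 0x9e60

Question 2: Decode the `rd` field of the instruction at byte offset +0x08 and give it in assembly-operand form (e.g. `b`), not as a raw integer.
d

+0x08: 3b ba 8b ff ⇒ word 0x3bba8bff (big)
  top 7b → 0x1d → cmpi [RI]
  [24:23] rd=3 = d
  [22:0] imm=3836927 = #3836927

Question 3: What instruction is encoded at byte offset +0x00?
off 0x00: read ee 00 00 00 as big → 0xee000000
  top 7b → 0x77 → rts [N]

rts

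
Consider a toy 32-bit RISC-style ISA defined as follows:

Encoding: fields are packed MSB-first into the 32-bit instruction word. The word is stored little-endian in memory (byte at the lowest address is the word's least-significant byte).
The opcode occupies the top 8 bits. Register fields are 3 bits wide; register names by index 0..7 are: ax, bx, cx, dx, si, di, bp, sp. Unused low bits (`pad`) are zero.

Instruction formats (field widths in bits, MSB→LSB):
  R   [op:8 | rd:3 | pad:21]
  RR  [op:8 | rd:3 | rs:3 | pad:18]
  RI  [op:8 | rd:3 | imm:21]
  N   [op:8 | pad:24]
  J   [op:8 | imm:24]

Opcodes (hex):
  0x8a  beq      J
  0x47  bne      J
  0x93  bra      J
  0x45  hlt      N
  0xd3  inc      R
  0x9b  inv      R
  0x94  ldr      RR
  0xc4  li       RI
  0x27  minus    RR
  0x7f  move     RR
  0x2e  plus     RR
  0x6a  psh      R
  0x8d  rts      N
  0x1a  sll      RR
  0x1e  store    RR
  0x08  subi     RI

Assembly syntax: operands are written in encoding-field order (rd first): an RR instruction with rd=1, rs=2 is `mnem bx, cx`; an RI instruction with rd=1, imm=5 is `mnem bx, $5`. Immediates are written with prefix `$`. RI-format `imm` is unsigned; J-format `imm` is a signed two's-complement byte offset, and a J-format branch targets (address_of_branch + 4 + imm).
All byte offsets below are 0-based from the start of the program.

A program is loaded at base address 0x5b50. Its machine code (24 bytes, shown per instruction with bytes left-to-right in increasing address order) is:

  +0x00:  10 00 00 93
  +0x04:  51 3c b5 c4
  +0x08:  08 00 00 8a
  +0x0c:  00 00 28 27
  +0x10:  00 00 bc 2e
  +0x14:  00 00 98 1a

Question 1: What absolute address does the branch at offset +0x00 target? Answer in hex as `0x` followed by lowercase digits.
0x5b64

@+00  little-endian(10 00 00 93) = 0x93000010
  opcode bits[31:24]=0x93: bra/J
  imm: (w>>0)&0xffffff=0x10 → $16
  target = base 0x5b50 + off 0x00 + 4 + imm 16 = 0x5b64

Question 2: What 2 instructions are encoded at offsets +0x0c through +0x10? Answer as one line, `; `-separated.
minus bx, cx; plus di, sp

+0x0c: 00 00 28 27 ⇒ word 0x27280000 (little)
  top 8b → 0x27 → minus [RR]
  rd@[23:21]=0x1 ⇒ bx
  rs@[20:18]=0x2 ⇒ cx
+0x10: 00 00 bc 2e ⇒ word 0x2ebc0000 (little)
  top 8b → 0x2e → plus [RR]
  rd@[23:21]=0x5 ⇒ di
  rs@[20:18]=0x7 ⇒ sp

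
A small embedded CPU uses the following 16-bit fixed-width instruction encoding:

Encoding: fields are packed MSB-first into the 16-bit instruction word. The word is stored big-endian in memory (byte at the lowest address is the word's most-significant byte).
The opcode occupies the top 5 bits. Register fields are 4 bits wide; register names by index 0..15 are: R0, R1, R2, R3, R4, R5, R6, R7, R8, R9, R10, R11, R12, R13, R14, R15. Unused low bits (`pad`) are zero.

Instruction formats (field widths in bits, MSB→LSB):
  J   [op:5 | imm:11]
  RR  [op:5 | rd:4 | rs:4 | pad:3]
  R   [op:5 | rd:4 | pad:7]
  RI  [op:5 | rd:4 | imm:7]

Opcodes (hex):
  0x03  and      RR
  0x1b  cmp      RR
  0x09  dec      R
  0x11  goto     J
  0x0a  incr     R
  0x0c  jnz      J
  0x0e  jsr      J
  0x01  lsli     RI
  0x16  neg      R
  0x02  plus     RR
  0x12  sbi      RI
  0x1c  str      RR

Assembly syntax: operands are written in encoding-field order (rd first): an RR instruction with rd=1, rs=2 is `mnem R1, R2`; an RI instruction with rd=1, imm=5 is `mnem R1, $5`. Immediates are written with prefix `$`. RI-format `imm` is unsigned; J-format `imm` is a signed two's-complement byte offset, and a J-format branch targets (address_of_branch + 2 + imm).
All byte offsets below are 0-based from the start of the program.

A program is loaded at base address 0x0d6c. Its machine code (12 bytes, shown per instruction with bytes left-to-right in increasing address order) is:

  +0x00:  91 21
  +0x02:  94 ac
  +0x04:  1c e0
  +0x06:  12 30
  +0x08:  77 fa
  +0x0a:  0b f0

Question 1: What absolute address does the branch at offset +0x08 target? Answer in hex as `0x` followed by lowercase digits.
0x0d70

[08] 77 fa → 0x77fa
  opcode bits[15:11]=0xe: jsr/J
  [10:0] imm=2042 (s11→-6) = $-6
  target = base 0x0d6c + off 0x08 + 2 + imm -6 = 0x0d70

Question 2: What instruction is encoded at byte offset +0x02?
sbi R9, $44

off 0x02: read 94 ac as big → 0x94ac
  opcode bits[15:11]=0x12: sbi/RI
  [10:7] rd=9 = R9
  [6:0] imm=44 = $44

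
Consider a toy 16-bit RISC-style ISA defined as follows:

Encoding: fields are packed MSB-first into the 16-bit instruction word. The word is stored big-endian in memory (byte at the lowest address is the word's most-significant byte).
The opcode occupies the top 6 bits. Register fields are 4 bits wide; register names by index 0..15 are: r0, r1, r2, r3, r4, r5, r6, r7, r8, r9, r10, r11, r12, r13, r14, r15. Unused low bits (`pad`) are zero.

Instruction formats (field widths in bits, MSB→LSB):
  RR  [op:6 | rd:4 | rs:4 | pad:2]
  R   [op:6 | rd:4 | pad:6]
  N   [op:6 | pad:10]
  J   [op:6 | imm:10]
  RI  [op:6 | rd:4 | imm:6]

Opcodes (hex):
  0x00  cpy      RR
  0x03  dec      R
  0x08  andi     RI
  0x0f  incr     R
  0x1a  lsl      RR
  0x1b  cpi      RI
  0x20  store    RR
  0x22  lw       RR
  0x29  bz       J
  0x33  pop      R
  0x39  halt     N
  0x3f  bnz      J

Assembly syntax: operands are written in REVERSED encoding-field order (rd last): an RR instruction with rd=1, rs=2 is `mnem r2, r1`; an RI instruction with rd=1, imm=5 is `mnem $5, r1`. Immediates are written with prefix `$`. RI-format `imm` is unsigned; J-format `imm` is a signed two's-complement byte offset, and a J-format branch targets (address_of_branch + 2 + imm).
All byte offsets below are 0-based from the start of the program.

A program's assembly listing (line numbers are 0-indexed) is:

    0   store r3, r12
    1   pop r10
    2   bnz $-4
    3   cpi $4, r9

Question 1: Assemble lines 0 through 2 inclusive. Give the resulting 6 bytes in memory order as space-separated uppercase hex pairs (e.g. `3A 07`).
L0: store op=0x20:6|rd=12:4|rs=3:4|pad=0:2 ⇒ 0x830c ⇒ big 83 0c
L1: pop op=0x33:6|rd=10:4|pad=0:6 ⇒ 0xce80 ⇒ big ce 80
L2: bnz op=0x3f:6|imm=-4:10 ⇒ 0xfffc ⇒ big ff fc

83 0C CE 80 FF FC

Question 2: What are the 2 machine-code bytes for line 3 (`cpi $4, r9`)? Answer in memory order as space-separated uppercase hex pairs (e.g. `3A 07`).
L3: cpi op=0x1b:6|rd=9:4|imm=4:6 ⇒ 0x6e44 ⇒ big 6e 44

6E 44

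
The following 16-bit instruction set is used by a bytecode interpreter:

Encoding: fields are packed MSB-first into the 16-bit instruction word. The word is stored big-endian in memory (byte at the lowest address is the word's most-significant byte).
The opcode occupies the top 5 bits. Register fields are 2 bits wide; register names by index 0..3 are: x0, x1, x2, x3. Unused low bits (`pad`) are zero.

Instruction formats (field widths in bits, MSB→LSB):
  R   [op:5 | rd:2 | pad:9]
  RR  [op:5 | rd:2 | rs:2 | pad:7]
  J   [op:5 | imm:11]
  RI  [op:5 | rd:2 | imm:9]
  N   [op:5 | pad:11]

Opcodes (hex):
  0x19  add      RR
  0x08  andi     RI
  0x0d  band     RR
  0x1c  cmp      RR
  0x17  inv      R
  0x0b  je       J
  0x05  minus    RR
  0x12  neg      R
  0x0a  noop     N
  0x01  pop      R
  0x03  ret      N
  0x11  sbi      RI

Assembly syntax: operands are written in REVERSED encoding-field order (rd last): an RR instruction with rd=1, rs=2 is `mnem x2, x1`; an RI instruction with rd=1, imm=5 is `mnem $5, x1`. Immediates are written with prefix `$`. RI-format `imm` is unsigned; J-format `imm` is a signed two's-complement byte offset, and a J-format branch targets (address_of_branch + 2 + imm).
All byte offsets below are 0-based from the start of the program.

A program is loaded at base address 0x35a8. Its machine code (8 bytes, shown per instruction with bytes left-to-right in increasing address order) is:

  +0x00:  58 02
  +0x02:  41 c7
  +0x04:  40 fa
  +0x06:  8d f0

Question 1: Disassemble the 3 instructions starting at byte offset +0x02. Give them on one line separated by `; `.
+0x02: 41 c7 ⇒ word 0x41c7 (big)
  opcode bits[15:11]=0x8: andi/RI
  rd@[10:9]=0x0 ⇒ x0
  imm@[8:0]=0x1c7 ⇒ $455
+0x04: 40 fa ⇒ word 0x40fa (big)
  opcode bits[15:11]=0x8: andi/RI
  rd@[10:9]=0x0 ⇒ x0
  imm@[8:0]=0xfa ⇒ $250
+0x06: 8d f0 ⇒ word 0x8df0 (big)
  opcode bits[15:11]=0x11: sbi/RI
  rd@[10:9]=0x2 ⇒ x2
  imm@[8:0]=0x1f0 ⇒ $496

andi $455, x0; andi $250, x0; sbi $496, x2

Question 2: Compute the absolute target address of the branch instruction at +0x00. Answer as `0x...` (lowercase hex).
0x35ac

off 0x00: read 58 02 as big → 0x5802
  top 5b → 0xb → je [J]
  [10:0] imm=2 = $2
  target = base 0x35a8 + off 0x00 + 2 + imm 2 = 0x35ac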